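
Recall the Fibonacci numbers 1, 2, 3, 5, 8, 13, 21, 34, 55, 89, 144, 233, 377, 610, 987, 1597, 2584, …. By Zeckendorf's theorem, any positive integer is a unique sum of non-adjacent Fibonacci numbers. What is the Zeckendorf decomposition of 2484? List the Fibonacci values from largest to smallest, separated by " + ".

1597 + 610 + 233 + 34 + 8 + 2

Greedy algorithm:
largest Fibonacci ≤ 2484 is 1597; 2484 − 1597 = 887
largest Fibonacci ≤ 887 is 610; 887 − 610 = 277
largest Fibonacci ≤ 277 is 233; 277 − 233 = 44
largest Fibonacci ≤ 44 is 34; 44 − 34 = 10
largest Fibonacci ≤ 10 is 8; 10 − 8 = 2
largest Fibonacci ≤ 2 is 2; 2 − 2 = 0
So 2484 = 1597 + 610 + 233 + 34 + 8 + 2, with no two terms consecutive in the sequence.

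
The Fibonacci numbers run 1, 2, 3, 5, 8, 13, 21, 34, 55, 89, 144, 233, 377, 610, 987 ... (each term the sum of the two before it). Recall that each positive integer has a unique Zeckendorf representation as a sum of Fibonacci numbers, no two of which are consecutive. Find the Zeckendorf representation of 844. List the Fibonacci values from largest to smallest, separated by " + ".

610 + 233 + 1

844 − 610 = 234
234 − 233 = 1
1 − 1 = 0
So 844 = 610 + 233 + 1, with no two terms consecutive in the sequence.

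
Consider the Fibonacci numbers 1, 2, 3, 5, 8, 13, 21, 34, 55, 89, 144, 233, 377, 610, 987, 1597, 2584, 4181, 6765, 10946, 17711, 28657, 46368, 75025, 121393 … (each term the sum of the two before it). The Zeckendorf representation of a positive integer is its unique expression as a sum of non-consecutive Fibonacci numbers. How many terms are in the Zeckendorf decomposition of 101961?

Greedy algorithm:
101961: greatest Fibonacci not exceeding it is 75025, leaving 26936
26936: greatest Fibonacci not exceeding it is 17711, leaving 9225
9225: greatest Fibonacci not exceeding it is 6765, leaving 2460
2460: greatest Fibonacci not exceeding it is 1597, leaving 863
863: greatest Fibonacci not exceeding it is 610, leaving 253
253: greatest Fibonacci not exceeding it is 233, leaving 20
20: greatest Fibonacci not exceeding it is 13, leaving 7
7: greatest Fibonacci not exceeding it is 5, leaving 2
2: greatest Fibonacci not exceeding it is 2, leaving 0
101961 = 75025 + 17711 + 6765 + 1597 + 610 + 233 + 13 + 5 + 2, which has 9 terms.

9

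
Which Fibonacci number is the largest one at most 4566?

4181

4181 ≤ 4566 < 6765, so the largest Fibonacci number not exceeding 4566 is 4181.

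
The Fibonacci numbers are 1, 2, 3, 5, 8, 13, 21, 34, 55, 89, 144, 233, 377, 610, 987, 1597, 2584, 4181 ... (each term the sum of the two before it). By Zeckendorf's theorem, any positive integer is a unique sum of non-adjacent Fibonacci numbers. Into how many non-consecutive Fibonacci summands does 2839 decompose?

4

2839 − 2584 = 255
255 − 233 = 22
22 − 21 = 1
1 − 1 = 0
2839 = 2584 + 233 + 21 + 1, which has 4 terms.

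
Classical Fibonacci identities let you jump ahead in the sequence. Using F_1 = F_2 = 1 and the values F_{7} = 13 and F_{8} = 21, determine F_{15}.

610

By F_{2k+1} = F_k² + F_{k+1}²: F_{15} = 13² + 21² = 169 + 441 = 610.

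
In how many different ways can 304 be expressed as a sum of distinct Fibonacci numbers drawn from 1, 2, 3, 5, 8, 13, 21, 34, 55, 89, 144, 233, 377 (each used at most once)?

Starting from the Zeckendorf form and repeatedly splitting a term F_k into F_{k−1} + F_{k−2} (when neither is already used) reaches every representation.
304 = 233+55+13+3 = 233+55+13+2+1 = 233+55+8+5+3 = … (13 more), for 16 in all.

16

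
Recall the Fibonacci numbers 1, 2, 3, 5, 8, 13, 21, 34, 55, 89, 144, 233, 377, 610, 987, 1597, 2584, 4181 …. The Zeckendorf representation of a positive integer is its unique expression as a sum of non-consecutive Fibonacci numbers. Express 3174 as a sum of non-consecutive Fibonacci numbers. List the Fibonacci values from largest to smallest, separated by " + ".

largest Fibonacci ≤ 3174 is 2584; 3174 − 2584 = 590
largest Fibonacci ≤ 590 is 377; 590 − 377 = 213
largest Fibonacci ≤ 213 is 144; 213 − 144 = 69
largest Fibonacci ≤ 69 is 55; 69 − 55 = 14
largest Fibonacci ≤ 14 is 13; 14 − 13 = 1
largest Fibonacci ≤ 1 is 1; 1 − 1 = 0
So 3174 = 2584 + 377 + 144 + 55 + 13 + 1, with no two terms consecutive in the sequence.

2584 + 377 + 144 + 55 + 13 + 1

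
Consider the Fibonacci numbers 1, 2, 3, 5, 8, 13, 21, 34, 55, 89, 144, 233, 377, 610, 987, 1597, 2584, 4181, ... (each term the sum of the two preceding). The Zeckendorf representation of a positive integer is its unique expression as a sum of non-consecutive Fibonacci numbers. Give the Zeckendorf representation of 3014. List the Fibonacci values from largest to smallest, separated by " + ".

3014: greatest Fibonacci not exceeding it is 2584, leaving 430
430: greatest Fibonacci not exceeding it is 377, leaving 53
53: greatest Fibonacci not exceeding it is 34, leaving 19
19: greatest Fibonacci not exceeding it is 13, leaving 6
6: greatest Fibonacci not exceeding it is 5, leaving 1
1: greatest Fibonacci not exceeding it is 1, leaving 0
So 3014 = 2584 + 377 + 34 + 13 + 5 + 1, with no two terms consecutive in the sequence.

2584 + 377 + 34 + 13 + 5 + 1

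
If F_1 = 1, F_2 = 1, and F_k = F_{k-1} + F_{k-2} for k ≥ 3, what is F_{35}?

Iterating the recurrence up to F_{29} = 514229 and F_{28} = 317811:
F_{30} = F_{29} + F_{28} = 514229 + 317811 = 832040
F_{31} = F_{30} + F_{29} = 832040 + 514229 = 1346269
F_{32} = F_{31} + F_{30} = 1346269 + 832040 = 2178309
F_{33} = F_{32} + F_{31} = 2178309 + 1346269 = 3524578
F_{34} = F_{33} + F_{32} = 3524578 + 2178309 = 5702887
F_{35} = F_{34} + F_{33} = 5702887 + 3524578 = 9227465

9227465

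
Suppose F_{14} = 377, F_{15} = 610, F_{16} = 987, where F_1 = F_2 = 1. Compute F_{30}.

832040

By the addition formula F_{m+n} = F_m F_{n+1} + F_{m−1} F_n with m=16, n=14: F_{30} = 987·610 + 610·377 = 602070 + 229970 = 832040.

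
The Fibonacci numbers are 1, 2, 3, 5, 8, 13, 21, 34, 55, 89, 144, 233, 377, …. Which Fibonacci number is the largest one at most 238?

233 ≤ 238 < 377, so the largest Fibonacci number not exceeding 238 is 233.

233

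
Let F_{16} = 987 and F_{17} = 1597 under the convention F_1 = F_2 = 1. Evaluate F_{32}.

2178309

By the doubling identity F_{2k} = F_k(2F_{k+1} − F_k): F_{32} = 987·(2·1597 − 987) = 987·2207 = 2178309.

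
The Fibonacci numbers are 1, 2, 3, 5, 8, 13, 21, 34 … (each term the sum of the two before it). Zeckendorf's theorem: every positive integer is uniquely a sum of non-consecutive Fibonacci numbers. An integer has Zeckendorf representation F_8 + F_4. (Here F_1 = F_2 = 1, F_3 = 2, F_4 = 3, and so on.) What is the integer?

24

F_8 + F_4 = 21 + 3 = 24.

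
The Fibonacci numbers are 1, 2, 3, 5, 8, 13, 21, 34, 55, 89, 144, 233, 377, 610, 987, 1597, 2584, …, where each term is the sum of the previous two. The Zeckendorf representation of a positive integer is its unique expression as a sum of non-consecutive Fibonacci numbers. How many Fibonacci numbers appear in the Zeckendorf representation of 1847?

5

Repeatedly subtract the largest Fibonacci number that fits:
subtract 1597 from 1847: 250 remains
subtract 233 from 250: 17 remains
subtract 13 from 17: 4 remains
subtract 3 from 4: 1 remains
subtract 1 from 1: 0 remains
1847 = 1597 + 233 + 13 + 3 + 1, which has 5 terms.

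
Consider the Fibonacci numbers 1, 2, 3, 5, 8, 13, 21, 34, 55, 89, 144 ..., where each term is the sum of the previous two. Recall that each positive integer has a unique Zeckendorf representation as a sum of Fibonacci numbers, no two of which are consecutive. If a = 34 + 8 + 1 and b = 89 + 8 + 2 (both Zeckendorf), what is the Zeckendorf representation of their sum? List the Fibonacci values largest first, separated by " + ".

89 + 34 + 13 + 5 + 1

The two numbers are 43 and 99, so their sum is 142.
largest Fibonacci ≤ 142 is 89; 142 − 89 = 53
largest Fibonacci ≤ 53 is 34; 53 − 34 = 19
largest Fibonacci ≤ 19 is 13; 19 − 13 = 6
largest Fibonacci ≤ 6 is 5; 6 − 5 = 1
largest Fibonacci ≤ 1 is 1; 1 − 1 = 0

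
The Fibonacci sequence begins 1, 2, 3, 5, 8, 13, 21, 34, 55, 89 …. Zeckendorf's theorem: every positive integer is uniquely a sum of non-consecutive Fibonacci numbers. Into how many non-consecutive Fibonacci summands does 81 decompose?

3

Repeatedly subtract the largest Fibonacci number that fits:
take 55 (≤ 81); 81 − 55 = 26
take 21 (≤ 26); 26 − 21 = 5
take 5 (≤ 5); 5 − 5 = 0
81 = 55 + 21 + 5, which has 3 terms.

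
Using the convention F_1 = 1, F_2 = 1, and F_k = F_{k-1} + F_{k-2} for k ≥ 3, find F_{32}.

Iterating the recurrence up to F_{26} = 121393 and F_{25} = 75025:
F_{27} = F_{26} + F_{25} = 121393 + 75025 = 196418
F_{28} = F_{27} + F_{26} = 196418 + 121393 = 317811
F_{29} = F_{28} + F_{27} = 317811 + 196418 = 514229
F_{30} = F_{29} + F_{28} = 514229 + 317811 = 832040
F_{31} = F_{30} + F_{29} = 832040 + 514229 = 1346269
F_{32} = F_{31} + F_{30} = 1346269 + 832040 = 2178309

2178309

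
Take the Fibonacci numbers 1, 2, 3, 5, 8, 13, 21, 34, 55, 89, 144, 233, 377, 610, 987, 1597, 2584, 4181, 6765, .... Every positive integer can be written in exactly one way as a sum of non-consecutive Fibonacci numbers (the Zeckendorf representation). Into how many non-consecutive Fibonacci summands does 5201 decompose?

5201 − 4181 = 1020
1020 − 987 = 33
33 − 21 = 12
12 − 8 = 4
4 − 3 = 1
1 − 1 = 0
5201 = 4181 + 987 + 21 + 8 + 3 + 1, which has 6 terms.

6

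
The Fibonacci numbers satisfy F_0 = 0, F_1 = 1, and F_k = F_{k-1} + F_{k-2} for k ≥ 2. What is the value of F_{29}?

Iterating the recurrence up to F_{21} = 10946 and F_{20} = 6765:
F_{22} = F_{21} + F_{20} = 10946 + 6765 = 17711
F_{23} = F_{22} + F_{21} = 17711 + 10946 = 28657
F_{24} = F_{23} + F_{22} = 28657 + 17711 = 46368
F_{25} = F_{24} + F_{23} = 46368 + 28657 = 75025
F_{26} = F_{25} + F_{24} = 75025 + 46368 = 121393
F_{27} = F_{26} + F_{25} = 121393 + 75025 = 196418
F_{28} = F_{27} + F_{26} = 196418 + 121393 = 317811
F_{29} = F_{28} + F_{27} = 317811 + 196418 = 514229

514229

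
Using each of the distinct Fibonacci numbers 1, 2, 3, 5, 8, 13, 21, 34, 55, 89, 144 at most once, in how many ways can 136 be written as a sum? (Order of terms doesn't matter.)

7

136 = 89+34+13 = 89+34+8+5 = 89+34+8+3+2 = 89+21+13+8+5 = … (3 more), for 7 in all.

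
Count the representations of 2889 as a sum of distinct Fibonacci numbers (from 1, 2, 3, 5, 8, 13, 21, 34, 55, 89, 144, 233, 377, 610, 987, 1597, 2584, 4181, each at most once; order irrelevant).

24

Each representation comes from the Zeckendorf form by replacing some F_k with F_{k−1} + F_{k−2} where possible.
2889 = 2584+233+55+13+3+1 = 2584+233+55+8+5+3+1 = 2584+233+34+21+13+3+1 = 2584+144+89+55+13+3+1 = … (20 more), for 24 in all.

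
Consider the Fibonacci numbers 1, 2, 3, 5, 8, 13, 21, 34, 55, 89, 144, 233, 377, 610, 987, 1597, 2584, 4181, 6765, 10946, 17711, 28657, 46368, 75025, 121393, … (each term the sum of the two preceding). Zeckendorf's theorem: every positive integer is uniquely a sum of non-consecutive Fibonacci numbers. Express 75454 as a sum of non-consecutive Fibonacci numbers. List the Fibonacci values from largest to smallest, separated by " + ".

Greedily peel off the largest Fibonacci term at each step:
largest Fibonacci ≤ 75454 is 75025; 75454 − 75025 = 429
largest Fibonacci ≤ 429 is 377; 429 − 377 = 52
largest Fibonacci ≤ 52 is 34; 52 − 34 = 18
largest Fibonacci ≤ 18 is 13; 18 − 13 = 5
largest Fibonacci ≤ 5 is 5; 5 − 5 = 0
So 75454 = 75025 + 377 + 34 + 13 + 5, with no two terms consecutive in the sequence.

75025 + 377 + 34 + 13 + 5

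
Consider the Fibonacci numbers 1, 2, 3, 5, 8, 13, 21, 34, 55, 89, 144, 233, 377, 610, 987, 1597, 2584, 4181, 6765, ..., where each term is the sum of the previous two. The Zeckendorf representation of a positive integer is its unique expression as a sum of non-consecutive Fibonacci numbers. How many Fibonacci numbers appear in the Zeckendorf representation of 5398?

subtract 4181 from 5398: 1217 remains
subtract 987 from 1217: 230 remains
subtract 144 from 230: 86 remains
subtract 55 from 86: 31 remains
subtract 21 from 31: 10 remains
subtract 8 from 10: 2 remains
subtract 2 from 2: 0 remains
5398 = 4181 + 987 + 144 + 55 + 21 + 8 + 2, which has 7 terms.

7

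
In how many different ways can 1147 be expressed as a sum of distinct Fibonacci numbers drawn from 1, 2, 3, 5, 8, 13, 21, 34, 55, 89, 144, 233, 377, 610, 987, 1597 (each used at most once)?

32

Starting from the Zeckendorf form and repeatedly splitting a term F_k into F_{k−1} + F_{k−2} (when neither is already used) reaches every representation.
1147 = 987+144+13+3 = 987+144+13+2+1 = 987+144+8+5+3 = … (29 more), for 32 in all.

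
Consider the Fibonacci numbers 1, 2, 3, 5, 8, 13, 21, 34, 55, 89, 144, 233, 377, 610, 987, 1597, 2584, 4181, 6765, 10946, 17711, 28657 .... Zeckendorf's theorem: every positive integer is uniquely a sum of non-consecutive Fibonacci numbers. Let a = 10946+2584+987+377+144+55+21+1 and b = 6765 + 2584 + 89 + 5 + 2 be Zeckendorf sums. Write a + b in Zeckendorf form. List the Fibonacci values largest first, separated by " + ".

The two numbers are 15115 and 9445, so their sum is 24560.
Repeatedly subtract the largest Fibonacci number that fits:
subtract 17711 from 24560: 6849 remains
subtract 6765 from 6849: 84 remains
subtract 55 from 84: 29 remains
subtract 21 from 29: 8 remains
subtract 8 from 8: 0 remains

17711 + 6765 + 55 + 21 + 8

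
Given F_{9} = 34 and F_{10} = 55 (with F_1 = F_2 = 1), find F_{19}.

4181

By F_{2k+1} = F_k² + F_{k+1}²: F_{19} = 34² + 55² = 1156 + 3025 = 4181.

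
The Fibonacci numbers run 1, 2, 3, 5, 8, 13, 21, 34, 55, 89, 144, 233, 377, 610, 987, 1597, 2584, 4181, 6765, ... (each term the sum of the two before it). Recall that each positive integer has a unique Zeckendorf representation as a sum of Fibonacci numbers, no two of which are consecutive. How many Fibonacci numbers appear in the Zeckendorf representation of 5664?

7

Greedy algorithm:
largest Fibonacci ≤ 5664 is 4181; 5664 − 4181 = 1483
largest Fibonacci ≤ 1483 is 987; 1483 − 987 = 496
largest Fibonacci ≤ 496 is 377; 496 − 377 = 119
largest Fibonacci ≤ 119 is 89; 119 − 89 = 30
largest Fibonacci ≤ 30 is 21; 30 − 21 = 9
largest Fibonacci ≤ 9 is 8; 9 − 8 = 1
largest Fibonacci ≤ 1 is 1; 1 − 1 = 0
5664 = 4181 + 987 + 377 + 89 + 21 + 8 + 1, which has 7 terms.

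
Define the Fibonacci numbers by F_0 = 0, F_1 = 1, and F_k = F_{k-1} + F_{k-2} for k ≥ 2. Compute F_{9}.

Iterating the recurrence up to F_{3} = 2 and F_{2} = 1:
F_{4} = F_{3} + F_{2} = 2 + 1 = 3
F_{5} = F_{4} + F_{3} = 3 + 2 = 5
F_{6} = F_{5} + F_{4} = 5 + 3 = 8
F_{7} = F_{6} + F_{5} = 8 + 5 = 13
F_{8} = F_{7} + F_{6} = 13 + 8 = 21
F_{9} = F_{8} + F_{7} = 21 + 13 = 34

34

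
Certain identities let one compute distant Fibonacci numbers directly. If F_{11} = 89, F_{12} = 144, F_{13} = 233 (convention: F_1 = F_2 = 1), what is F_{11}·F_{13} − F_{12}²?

1

89·233 − 144² = 20737 − 20736 = 1. (Cassini's identity: F_{k−1}F_{k+1} − F_k² = (−1)^k.)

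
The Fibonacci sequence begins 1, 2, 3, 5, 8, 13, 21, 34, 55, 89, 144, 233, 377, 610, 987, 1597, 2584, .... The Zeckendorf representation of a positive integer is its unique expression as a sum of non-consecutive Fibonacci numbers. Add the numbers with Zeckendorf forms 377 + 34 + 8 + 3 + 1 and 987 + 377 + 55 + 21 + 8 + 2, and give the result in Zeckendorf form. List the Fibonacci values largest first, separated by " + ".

The two numbers are 423 and 1450, so their sum is 1873.
Greedy algorithm:
1873 − 1597 = 276
276 − 233 = 43
43 − 34 = 9
9 − 8 = 1
1 − 1 = 0

1597 + 233 + 34 + 8 + 1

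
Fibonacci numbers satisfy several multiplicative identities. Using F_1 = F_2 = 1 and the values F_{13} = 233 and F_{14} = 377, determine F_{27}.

By F_{2k+1} = F_k² + F_{k+1}²: F_{27} = 233² + 377² = 54289 + 142129 = 196418.

196418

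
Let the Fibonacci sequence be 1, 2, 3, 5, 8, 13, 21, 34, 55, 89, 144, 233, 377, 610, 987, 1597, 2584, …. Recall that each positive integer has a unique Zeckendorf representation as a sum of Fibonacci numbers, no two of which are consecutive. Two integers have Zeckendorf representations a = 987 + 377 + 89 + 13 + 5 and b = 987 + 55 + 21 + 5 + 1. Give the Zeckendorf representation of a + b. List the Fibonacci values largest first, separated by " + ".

1597 + 610 + 233 + 89 + 8 + 3

The two numbers are 1471 and 1069, so their sum is 2540.
Greedily peel off the largest Fibonacci term at each step:
take 1597 (≤ 2540); 2540 − 1597 = 943
take 610 (≤ 943); 943 − 610 = 333
take 233 (≤ 333); 333 − 233 = 100
take 89 (≤ 100); 100 − 89 = 11
take 8 (≤ 11); 11 − 8 = 3
take 3 (≤ 3); 3 − 3 = 0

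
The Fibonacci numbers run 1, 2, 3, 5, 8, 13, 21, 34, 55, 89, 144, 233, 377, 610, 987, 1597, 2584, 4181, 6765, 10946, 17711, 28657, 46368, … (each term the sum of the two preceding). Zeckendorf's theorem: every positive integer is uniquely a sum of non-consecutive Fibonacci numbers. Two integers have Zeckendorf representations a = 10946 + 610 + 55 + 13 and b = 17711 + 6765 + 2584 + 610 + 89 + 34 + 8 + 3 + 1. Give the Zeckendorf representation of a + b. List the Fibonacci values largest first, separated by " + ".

28657 + 6765 + 2584 + 987 + 377 + 55 + 3 + 1

The two numbers are 11624 and 27805, so their sum is 39429.
Greedy algorithm:
largest Fibonacci ≤ 39429 is 28657; 39429 − 28657 = 10772
largest Fibonacci ≤ 10772 is 6765; 10772 − 6765 = 4007
largest Fibonacci ≤ 4007 is 2584; 4007 − 2584 = 1423
largest Fibonacci ≤ 1423 is 987; 1423 − 987 = 436
largest Fibonacci ≤ 436 is 377; 436 − 377 = 59
largest Fibonacci ≤ 59 is 55; 59 − 55 = 4
largest Fibonacci ≤ 4 is 3; 4 − 3 = 1
largest Fibonacci ≤ 1 is 1; 1 − 1 = 0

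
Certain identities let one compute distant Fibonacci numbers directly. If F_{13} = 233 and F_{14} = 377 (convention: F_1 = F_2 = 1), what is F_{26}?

By the doubling identity F_{2k} = F_k(2F_{k+1} − F_k): F_{26} = 233·(2·377 − 233) = 233·521 = 121393.

121393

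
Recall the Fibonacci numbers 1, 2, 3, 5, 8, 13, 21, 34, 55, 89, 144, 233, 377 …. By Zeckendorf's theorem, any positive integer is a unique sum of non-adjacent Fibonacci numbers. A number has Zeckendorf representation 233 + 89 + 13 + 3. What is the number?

338

233 + 89 + 13 + 3 = 338.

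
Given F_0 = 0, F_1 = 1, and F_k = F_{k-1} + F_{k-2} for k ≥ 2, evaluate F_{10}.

55

Iterating the recurrence up to F_{4} = 3 and F_{3} = 2:
F_{5} = F_{4} + F_{3} = 3 + 2 = 5
F_{6} = F_{5} + F_{4} = 5 + 3 = 8
F_{7} = F_{6} + F_{5} = 8 + 5 = 13
F_{8} = F_{7} + F_{6} = 13 + 8 = 21
F_{9} = F_{8} + F_{7} = 21 + 13 = 34
F_{10} = F_{9} + F_{8} = 34 + 21 = 55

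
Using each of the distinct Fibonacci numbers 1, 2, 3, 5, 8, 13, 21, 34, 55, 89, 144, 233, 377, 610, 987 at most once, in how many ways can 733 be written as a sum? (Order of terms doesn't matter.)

Each representation comes from the Zeckendorf form by replacing some F_k with F_{k−1} + F_{k−2} where possible.
733 = 610+89+34 = 610+89+21+13 = 377+233+89+34 = … (14 more), for 17 in all.

17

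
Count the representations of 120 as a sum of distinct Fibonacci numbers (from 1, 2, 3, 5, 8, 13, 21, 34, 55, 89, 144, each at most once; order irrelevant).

6

120 = 89+21+8+2 = 89+21+5+3+2 = 55+34+21+8+2 = 89+13+8+5+3+2 = 55+34+21+5+3+2 = … (1 more), for 6 in all.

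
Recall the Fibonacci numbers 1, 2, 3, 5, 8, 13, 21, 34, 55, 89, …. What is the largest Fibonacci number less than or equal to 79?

55

55 ≤ 79 < 89, so the largest Fibonacci number not exceeding 79 is 55.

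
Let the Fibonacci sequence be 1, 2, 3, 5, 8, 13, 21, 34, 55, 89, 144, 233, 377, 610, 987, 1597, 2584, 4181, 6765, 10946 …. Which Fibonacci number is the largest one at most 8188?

6765 ≤ 8188 < 10946, so the largest Fibonacci number not exceeding 8188 is 6765.

6765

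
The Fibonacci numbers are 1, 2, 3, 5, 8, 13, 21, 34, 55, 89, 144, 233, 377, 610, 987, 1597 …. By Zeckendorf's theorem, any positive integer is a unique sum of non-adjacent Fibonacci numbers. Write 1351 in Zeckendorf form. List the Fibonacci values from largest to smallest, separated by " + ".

Repeatedly subtract the largest Fibonacci number that fits:
1351 − 987 = 364
364 − 233 = 131
131 − 89 = 42
42 − 34 = 8
8 − 8 = 0
So 1351 = 987 + 233 + 89 + 34 + 8, with no two terms consecutive in the sequence.

987 + 233 + 89 + 34 + 8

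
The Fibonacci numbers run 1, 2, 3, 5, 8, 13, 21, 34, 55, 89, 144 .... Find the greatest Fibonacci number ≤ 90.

89 ≤ 90 < 144, so the largest Fibonacci number not exceeding 90 is 89.

89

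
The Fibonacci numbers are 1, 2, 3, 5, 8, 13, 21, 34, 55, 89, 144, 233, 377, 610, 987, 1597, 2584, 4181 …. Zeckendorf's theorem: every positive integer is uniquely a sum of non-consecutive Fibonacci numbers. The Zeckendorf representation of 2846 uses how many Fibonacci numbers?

largest Fibonacci ≤ 2846 is 2584; 2846 − 2584 = 262
largest Fibonacci ≤ 262 is 233; 262 − 233 = 29
largest Fibonacci ≤ 29 is 21; 29 − 21 = 8
largest Fibonacci ≤ 8 is 8; 8 − 8 = 0
2846 = 2584 + 233 + 21 + 8, which has 4 terms.

4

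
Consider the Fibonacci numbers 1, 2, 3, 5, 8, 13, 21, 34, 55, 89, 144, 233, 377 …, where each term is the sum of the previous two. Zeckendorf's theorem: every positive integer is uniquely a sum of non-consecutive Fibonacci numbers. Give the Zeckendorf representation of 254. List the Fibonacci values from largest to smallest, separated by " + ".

233 + 21

Repeatedly subtract the largest Fibonacci number that fits:
233 ≤ 254 < 377, so take 233; remainder 21
21 ≤ 21 < 34, so take 21; remainder 0
So 254 = 233 + 21, with no two terms consecutive in the sequence.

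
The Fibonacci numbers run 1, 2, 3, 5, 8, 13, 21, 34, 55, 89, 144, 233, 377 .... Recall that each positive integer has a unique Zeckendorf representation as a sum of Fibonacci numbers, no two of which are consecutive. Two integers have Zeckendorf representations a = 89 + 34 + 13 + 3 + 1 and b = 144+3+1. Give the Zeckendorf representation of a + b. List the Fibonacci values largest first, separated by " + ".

233 + 55

The two numbers are 140 and 148, so their sum is 288.
Repeatedly subtract the largest Fibonacci number that fits:
subtract 233 from 288: 55 remains
subtract 55 from 55: 0 remains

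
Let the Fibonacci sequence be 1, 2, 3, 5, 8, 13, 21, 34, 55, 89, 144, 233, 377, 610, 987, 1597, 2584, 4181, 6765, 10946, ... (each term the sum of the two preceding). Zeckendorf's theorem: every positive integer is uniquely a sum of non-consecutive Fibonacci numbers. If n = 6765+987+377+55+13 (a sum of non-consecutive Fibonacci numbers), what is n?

8197

6765+987+377+55+13 = 8197.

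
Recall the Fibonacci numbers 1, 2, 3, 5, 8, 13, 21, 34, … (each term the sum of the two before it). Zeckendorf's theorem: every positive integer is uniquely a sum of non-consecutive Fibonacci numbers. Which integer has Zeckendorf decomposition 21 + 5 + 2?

21 + 5 + 2 = 28.

28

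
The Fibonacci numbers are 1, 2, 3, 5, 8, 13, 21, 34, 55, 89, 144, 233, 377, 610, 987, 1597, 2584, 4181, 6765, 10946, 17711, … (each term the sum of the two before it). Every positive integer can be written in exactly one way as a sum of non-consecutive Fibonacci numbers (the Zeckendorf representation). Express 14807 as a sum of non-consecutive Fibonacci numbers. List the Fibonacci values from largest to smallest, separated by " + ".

10946 + 2584 + 987 + 233 + 55 + 2

Greedily peel off the largest Fibonacci term at each step:
largest Fibonacci ≤ 14807 is 10946; 14807 − 10946 = 3861
largest Fibonacci ≤ 3861 is 2584; 3861 − 2584 = 1277
largest Fibonacci ≤ 1277 is 987; 1277 − 987 = 290
largest Fibonacci ≤ 290 is 233; 290 − 233 = 57
largest Fibonacci ≤ 57 is 55; 57 − 55 = 2
largest Fibonacci ≤ 2 is 2; 2 − 2 = 0
So 14807 = 10946 + 2584 + 987 + 233 + 55 + 2, with no two terms consecutive in the sequence.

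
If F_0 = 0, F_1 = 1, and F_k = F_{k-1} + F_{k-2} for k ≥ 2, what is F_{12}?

144

Iterating the recurrence up to F_{5} = 5 and F_{4} = 3:
F_{6} = F_{5} + F_{4} = 5 + 3 = 8
F_{7} = F_{6} + F_{5} = 8 + 5 = 13
F_{8} = F_{7} + F_{6} = 13 + 8 = 21
F_{9} = F_{8} + F_{7} = 21 + 13 = 34
F_{10} = F_{9} + F_{8} = 34 + 21 = 55
F_{11} = F_{10} + F_{9} = 55 + 34 = 89
F_{12} = F_{11} + F_{10} = 89 + 55 = 144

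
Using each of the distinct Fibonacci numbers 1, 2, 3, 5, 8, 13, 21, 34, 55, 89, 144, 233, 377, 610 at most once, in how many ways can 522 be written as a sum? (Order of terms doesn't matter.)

Starting from the Zeckendorf form and repeatedly splitting a term F_k into F_{k−1} + F_{k−2} (when neither is already used) reaches every representation.
522 = 377+144+1 = 377+89+55+1 = 377+89+34+21+1 = … (6 more), for 9 in all.

9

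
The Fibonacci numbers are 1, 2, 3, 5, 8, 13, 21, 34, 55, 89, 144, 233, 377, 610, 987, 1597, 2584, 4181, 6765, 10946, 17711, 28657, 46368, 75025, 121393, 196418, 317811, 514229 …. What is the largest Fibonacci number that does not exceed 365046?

317811

317811 ≤ 365046 < 514229, so the largest Fibonacci number not exceeding 365046 is 317811.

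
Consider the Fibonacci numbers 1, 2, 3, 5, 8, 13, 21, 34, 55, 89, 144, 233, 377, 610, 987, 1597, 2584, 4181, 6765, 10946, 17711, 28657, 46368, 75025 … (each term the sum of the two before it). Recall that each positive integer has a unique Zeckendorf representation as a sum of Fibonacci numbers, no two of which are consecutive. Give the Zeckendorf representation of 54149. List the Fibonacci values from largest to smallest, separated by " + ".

46368 + 6765 + 987 + 21 + 8

Greedily peel off the largest Fibonacci term at each step:
46368 ≤ 54149 < 75025, so take 46368; remainder 7781
6765 ≤ 7781 < 10946, so take 6765; remainder 1016
987 ≤ 1016 < 1597, so take 987; remainder 29
21 ≤ 29 < 34, so take 21; remainder 8
8 ≤ 8 < 13, so take 8; remainder 0
So 54149 = 46368 + 6765 + 987 + 21 + 8, with no two terms consecutive in the sequence.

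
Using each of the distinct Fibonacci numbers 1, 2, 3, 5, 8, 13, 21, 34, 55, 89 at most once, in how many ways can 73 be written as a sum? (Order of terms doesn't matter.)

6

73 = 55+13+5 = 55+13+3+2 = 34+21+13+5 = 55+8+5+3+2 = 34+21+13+3+2 = … (1 more), for 6 in all.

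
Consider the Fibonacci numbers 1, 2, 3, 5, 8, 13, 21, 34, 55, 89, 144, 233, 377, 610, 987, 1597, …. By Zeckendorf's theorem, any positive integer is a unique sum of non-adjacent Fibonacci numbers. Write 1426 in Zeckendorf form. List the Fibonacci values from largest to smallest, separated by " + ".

987 + 377 + 55 + 5 + 2

Greedily peel off the largest Fibonacci term at each step:
subtract 987 from 1426: 439 remains
subtract 377 from 439: 62 remains
subtract 55 from 62: 7 remains
subtract 5 from 7: 2 remains
subtract 2 from 2: 0 remains
So 1426 = 987 + 377 + 55 + 5 + 2, with no two terms consecutive in the sequence.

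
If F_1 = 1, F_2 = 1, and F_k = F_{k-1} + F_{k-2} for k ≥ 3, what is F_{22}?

Iterating the recurrence up to F_{15} = 610 and F_{14} = 377:
F_{16} = F_{15} + F_{14} = 610 + 377 = 987
F_{17} = F_{16} + F_{15} = 987 + 610 = 1597
F_{18} = F_{17} + F_{16} = 1597 + 987 = 2584
F_{19} = F_{18} + F_{17} = 2584 + 1597 = 4181
F_{20} = F_{19} + F_{18} = 4181 + 2584 = 6765
F_{21} = F_{20} + F_{19} = 6765 + 4181 = 10946
F_{22} = F_{21} + F_{20} = 10946 + 6765 = 17711

17711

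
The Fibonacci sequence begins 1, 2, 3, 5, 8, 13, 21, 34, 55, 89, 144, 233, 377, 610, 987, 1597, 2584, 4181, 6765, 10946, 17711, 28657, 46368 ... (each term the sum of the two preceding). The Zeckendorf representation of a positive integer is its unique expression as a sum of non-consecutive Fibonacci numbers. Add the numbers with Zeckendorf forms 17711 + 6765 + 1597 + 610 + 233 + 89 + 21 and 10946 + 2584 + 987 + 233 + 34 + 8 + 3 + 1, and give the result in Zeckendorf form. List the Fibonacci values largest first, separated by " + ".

The two numbers are 27026 and 14796, so their sum is 41822.
Greedily peel off the largest Fibonacci term at each step:
largest Fibonacci ≤ 41822 is 28657; 41822 − 28657 = 13165
largest Fibonacci ≤ 13165 is 10946; 13165 − 10946 = 2219
largest Fibonacci ≤ 2219 is 1597; 2219 − 1597 = 622
largest Fibonacci ≤ 622 is 610; 622 − 610 = 12
largest Fibonacci ≤ 12 is 8; 12 − 8 = 4
largest Fibonacci ≤ 4 is 3; 4 − 3 = 1
largest Fibonacci ≤ 1 is 1; 1 − 1 = 0

28657 + 10946 + 1597 + 610 + 8 + 3 + 1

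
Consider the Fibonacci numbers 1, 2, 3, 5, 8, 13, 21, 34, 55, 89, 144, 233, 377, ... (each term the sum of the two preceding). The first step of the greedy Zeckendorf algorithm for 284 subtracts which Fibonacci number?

233 ≤ 284 < 377, so the largest Fibonacci number not exceeding 284 is 233.

233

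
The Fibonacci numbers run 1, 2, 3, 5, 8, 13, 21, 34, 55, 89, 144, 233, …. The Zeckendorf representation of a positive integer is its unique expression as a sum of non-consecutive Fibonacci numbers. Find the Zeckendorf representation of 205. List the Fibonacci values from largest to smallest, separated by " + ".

largest Fibonacci ≤ 205 is 144; 205 − 144 = 61
largest Fibonacci ≤ 61 is 55; 61 − 55 = 6
largest Fibonacci ≤ 6 is 5; 6 − 5 = 1
largest Fibonacci ≤ 1 is 1; 1 − 1 = 0
So 205 = 144 + 55 + 5 + 1, with no two terms consecutive in the sequence.

144 + 55 + 5 + 1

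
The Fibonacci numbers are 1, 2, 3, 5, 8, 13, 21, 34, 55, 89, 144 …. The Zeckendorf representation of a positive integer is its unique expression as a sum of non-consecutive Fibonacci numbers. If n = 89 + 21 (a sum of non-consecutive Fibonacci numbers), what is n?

89 + 21 = 110.

110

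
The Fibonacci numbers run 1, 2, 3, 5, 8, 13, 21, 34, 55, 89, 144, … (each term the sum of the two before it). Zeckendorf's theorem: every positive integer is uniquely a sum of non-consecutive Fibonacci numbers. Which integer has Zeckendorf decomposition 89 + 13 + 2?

104

89 + 13 + 2 = 104.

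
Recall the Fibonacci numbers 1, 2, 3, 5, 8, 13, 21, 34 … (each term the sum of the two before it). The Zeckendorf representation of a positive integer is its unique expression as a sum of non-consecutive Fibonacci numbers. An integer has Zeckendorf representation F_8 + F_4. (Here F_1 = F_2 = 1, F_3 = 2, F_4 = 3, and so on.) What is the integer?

24

F_8 + F_4 = 21 + 3 = 24.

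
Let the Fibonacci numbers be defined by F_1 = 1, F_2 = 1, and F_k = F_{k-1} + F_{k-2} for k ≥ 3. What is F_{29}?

514229

Iterating the recurrence up to F_{24} = 46368 and F_{23} = 28657:
F_{25} = F_{24} + F_{23} = 46368 + 28657 = 75025
F_{26} = F_{25} + F_{24} = 75025 + 46368 = 121393
F_{27} = F_{26} + F_{25} = 121393 + 75025 = 196418
F_{28} = F_{27} + F_{26} = 196418 + 121393 = 317811
F_{29} = F_{28} + F_{27} = 317811 + 196418 = 514229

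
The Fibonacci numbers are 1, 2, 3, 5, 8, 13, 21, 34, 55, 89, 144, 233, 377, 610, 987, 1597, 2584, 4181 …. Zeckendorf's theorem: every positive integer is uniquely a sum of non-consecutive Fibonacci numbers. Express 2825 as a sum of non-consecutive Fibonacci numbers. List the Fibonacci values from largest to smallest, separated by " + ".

Greedy algorithm:
take 2584 (≤ 2825); 2825 − 2584 = 241
take 233 (≤ 241); 241 − 233 = 8
take 8 (≤ 8); 8 − 8 = 0
So 2825 = 2584 + 233 + 8, with no two terms consecutive in the sequence.

2584 + 233 + 8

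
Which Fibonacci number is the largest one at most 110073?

75025 ≤ 110073 < 121393, so the largest Fibonacci number not exceeding 110073 is 75025.

75025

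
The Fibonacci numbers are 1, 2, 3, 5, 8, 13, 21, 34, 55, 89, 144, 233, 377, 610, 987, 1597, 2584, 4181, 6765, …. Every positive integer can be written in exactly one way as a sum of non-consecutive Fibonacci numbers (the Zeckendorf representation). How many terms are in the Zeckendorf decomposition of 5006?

Greedily peel off the largest Fibonacci term at each step:
largest Fibonacci ≤ 5006 is 4181; 5006 − 4181 = 825
largest Fibonacci ≤ 825 is 610; 825 − 610 = 215
largest Fibonacci ≤ 215 is 144; 215 − 144 = 71
largest Fibonacci ≤ 71 is 55; 71 − 55 = 16
largest Fibonacci ≤ 16 is 13; 16 − 13 = 3
largest Fibonacci ≤ 3 is 3; 3 − 3 = 0
5006 = 4181 + 610 + 144 + 55 + 13 + 3, which has 6 terms.

6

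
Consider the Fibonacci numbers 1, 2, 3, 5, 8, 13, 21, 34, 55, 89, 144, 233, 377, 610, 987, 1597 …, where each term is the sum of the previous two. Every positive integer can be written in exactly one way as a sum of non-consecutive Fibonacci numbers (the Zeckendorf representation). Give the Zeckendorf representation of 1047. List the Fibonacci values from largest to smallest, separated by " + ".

987 + 55 + 5

take 987 (≤ 1047); 1047 − 987 = 60
take 55 (≤ 60); 60 − 55 = 5
take 5 (≤ 5); 5 − 5 = 0
So 1047 = 987 + 55 + 5, with no two terms consecutive in the sequence.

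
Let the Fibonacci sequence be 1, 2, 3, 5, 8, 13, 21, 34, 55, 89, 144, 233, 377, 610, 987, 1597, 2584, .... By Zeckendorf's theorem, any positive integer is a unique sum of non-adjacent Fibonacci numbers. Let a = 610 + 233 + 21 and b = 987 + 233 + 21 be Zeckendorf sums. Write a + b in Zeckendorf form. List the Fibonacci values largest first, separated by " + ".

1597 + 377 + 89 + 34 + 8

The two numbers are 864 and 1241, so their sum is 2105.
2105 − 1597 = 508
508 − 377 = 131
131 − 89 = 42
42 − 34 = 8
8 − 8 = 0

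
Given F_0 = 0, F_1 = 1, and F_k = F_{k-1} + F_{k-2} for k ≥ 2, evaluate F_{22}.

Iterating the recurrence up to F_{18} = 2584 and F_{17} = 1597:
F_{19} = F_{18} + F_{17} = 2584 + 1597 = 4181
F_{20} = F_{19} + F_{18} = 4181 + 2584 = 6765
F_{21} = F_{20} + F_{19} = 6765 + 4181 = 10946
F_{22} = F_{21} + F_{20} = 10946 + 6765 = 17711

17711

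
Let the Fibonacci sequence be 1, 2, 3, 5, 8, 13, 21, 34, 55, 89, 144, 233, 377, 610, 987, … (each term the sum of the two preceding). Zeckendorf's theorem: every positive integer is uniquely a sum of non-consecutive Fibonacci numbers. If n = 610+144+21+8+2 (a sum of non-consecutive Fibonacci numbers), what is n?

785

610+144+21+8+2 = 785.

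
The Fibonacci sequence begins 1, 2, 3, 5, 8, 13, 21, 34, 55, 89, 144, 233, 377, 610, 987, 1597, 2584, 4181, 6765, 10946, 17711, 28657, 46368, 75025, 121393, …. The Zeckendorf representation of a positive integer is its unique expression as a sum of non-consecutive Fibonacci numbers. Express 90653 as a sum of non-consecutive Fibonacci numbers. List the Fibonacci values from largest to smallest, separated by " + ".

subtract 75025 from 90653: 15628 remains
subtract 10946 from 15628: 4682 remains
subtract 4181 from 4682: 501 remains
subtract 377 from 501: 124 remains
subtract 89 from 124: 35 remains
subtract 34 from 35: 1 remains
subtract 1 from 1: 0 remains
So 90653 = 75025 + 10946 + 4181 + 377 + 89 + 34 + 1, with no two terms consecutive in the sequence.

75025 + 10946 + 4181 + 377 + 89 + 34 + 1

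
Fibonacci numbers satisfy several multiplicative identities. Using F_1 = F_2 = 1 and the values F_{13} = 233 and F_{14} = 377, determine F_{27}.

196418

By F_{2k+1} = F_k² + F_{k+1}²: F_{27} = 233² + 377² = 54289 + 142129 = 196418.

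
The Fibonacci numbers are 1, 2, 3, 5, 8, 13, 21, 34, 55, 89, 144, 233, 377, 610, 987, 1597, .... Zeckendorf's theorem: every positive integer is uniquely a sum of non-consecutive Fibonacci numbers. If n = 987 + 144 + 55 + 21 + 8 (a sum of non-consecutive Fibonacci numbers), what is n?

1215

987 + 144 + 55 + 21 + 8 = 1215.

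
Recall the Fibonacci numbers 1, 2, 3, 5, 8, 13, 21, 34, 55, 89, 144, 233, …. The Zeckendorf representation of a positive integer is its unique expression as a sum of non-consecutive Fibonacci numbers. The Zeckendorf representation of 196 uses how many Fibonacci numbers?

4

Repeatedly subtract the largest Fibonacci number that fits:
take 144 (≤ 196); 196 − 144 = 52
take 34 (≤ 52); 52 − 34 = 18
take 13 (≤ 18); 18 − 13 = 5
take 5 (≤ 5); 5 − 5 = 0
196 = 144 + 34 + 13 + 5, which has 4 terms.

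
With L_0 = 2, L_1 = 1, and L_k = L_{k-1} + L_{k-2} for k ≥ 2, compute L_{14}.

843

Iterating the recurrence up to L_{8} = 47 and L_{7} = 29:
L_{9} = L_{8} + L_{7} = 47 + 29 = 76
L_{10} = L_{9} + L_{8} = 76 + 47 = 123
L_{11} = L_{10} + L_{9} = 123 + 76 = 199
L_{12} = L_{11} + L_{10} = 199 + 123 = 322
L_{13} = L_{12} + L_{11} = 322 + 199 = 521
L_{14} = L_{13} + L_{12} = 521 + 322 = 843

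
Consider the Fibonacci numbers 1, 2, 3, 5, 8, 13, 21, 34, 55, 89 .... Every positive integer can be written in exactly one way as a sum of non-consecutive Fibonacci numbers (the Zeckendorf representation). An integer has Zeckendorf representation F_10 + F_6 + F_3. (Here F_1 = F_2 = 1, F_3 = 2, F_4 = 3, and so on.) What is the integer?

F_10 + F_6 + F_3 = 55 + 8 + 2 = 65.

65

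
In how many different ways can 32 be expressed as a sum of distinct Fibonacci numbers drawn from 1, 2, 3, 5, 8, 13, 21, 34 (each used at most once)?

4

Starting from the Zeckendorf form and repeatedly splitting a term F_k into F_{k−1} + F_{k−2} (when neither is already used) reaches every representation.
32 = 21+8+3 = 21+8+2+1 = 21+5+3+2+1 = 13+8+5+3+2+1 — 4 representations.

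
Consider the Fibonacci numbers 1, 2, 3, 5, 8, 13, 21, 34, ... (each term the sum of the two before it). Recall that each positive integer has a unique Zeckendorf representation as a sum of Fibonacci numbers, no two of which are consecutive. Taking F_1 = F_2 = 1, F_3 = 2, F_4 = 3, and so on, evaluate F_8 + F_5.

26

F_8 + F_5 = 21 + 5 = 26.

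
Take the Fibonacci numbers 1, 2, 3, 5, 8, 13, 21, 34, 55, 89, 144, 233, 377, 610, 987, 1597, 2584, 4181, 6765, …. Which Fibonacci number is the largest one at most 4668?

4181 ≤ 4668 < 6765, so the largest Fibonacci number not exceeding 4668 is 4181.

4181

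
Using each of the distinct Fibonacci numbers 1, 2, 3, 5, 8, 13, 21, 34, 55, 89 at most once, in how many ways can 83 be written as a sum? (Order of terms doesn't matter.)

Starting from the Zeckendorf form and repeatedly splitting a term F_k into F_{k−1} + F_{k−2} (when neither is already used) reaches every representation.
83 = 55+21+5+2 = 55+13+8+5+2 = 34+21+13+8+5+2 — 3 representations.

3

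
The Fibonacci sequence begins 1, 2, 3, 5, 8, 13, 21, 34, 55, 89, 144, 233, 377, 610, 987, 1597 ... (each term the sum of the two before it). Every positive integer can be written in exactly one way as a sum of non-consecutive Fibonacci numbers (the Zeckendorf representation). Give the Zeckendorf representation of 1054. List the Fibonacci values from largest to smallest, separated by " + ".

largest Fibonacci ≤ 1054 is 987; 1054 − 987 = 67
largest Fibonacci ≤ 67 is 55; 67 − 55 = 12
largest Fibonacci ≤ 12 is 8; 12 − 8 = 4
largest Fibonacci ≤ 4 is 3; 4 − 3 = 1
largest Fibonacci ≤ 1 is 1; 1 − 1 = 0
So 1054 = 987 + 55 + 8 + 3 + 1, with no two terms consecutive in the sequence.

987 + 55 + 8 + 3 + 1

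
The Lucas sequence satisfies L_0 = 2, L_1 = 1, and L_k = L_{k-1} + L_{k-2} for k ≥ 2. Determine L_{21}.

Iterating the recurrence up to L_{13} = 521 and L_{12} = 322:
L_{14} = L_{13} + L_{12} = 521 + 322 = 843
L_{15} = L_{14} + L_{13} = 843 + 521 = 1364
L_{16} = L_{15} + L_{14} = 1364 + 843 = 2207
L_{17} = L_{16} + L_{15} = 2207 + 1364 = 3571
L_{18} = L_{17} + L_{16} = 3571 + 2207 = 5778
L_{19} = L_{18} + L_{17} = 5778 + 3571 = 9349
L_{20} = L_{19} + L_{18} = 9349 + 5778 = 15127
L_{21} = L_{20} + L_{19} = 15127 + 9349 = 24476

24476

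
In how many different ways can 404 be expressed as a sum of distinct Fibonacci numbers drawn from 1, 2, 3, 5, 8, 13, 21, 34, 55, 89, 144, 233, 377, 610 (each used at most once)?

Starting from the Zeckendorf form and repeatedly splitting a term F_k into F_{k−1} + F_{k−2} (when neither is already used) reaches every representation.
404 = 377+21+5+1 = 377+21+3+2+1 = 377+13+8+5+1 = 233+144+21+5+1 = … (10 more), for 14 in all.

14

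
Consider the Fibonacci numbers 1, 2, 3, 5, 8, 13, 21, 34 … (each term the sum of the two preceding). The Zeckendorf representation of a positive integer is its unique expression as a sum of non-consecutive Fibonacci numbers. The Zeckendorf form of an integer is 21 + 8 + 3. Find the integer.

32

21 + 8 + 3 = 32.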